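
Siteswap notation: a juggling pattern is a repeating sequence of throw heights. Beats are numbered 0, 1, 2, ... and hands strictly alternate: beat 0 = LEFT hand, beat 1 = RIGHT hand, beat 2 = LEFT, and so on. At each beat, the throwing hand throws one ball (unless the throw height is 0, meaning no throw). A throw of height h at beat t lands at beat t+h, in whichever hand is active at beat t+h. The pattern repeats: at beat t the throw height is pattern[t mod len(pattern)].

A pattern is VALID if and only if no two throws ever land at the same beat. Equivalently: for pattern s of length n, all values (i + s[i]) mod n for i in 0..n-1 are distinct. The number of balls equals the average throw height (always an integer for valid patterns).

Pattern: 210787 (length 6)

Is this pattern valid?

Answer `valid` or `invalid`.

Answer: invalid

Derivation:
i=0: (i + s[i]) mod n = (0 + 2) mod 6 = 2
i=1: (i + s[i]) mod n = (1 + 1) mod 6 = 2
i=2: (i + s[i]) mod n = (2 + 0) mod 6 = 2
i=3: (i + s[i]) mod n = (3 + 7) mod 6 = 4
i=4: (i + s[i]) mod n = (4 + 8) mod 6 = 0
i=5: (i + s[i]) mod n = (5 + 7) mod 6 = 0
Residues: [2, 2, 2, 4, 0, 0], distinct: False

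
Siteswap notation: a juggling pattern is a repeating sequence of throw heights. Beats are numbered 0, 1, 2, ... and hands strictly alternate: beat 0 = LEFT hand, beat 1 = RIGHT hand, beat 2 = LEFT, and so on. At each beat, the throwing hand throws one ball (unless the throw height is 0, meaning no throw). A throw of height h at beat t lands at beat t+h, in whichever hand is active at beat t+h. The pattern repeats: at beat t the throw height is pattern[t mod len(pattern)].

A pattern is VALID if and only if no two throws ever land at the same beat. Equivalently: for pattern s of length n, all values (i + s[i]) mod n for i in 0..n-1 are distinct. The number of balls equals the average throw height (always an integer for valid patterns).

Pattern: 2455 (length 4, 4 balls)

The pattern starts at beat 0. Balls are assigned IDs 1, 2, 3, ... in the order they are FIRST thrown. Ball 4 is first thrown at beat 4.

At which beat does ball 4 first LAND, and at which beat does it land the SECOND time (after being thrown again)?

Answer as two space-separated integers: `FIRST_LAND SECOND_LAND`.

Beat 0 (L): throw ball1 h=2 -> lands@2:L; in-air after throw: [b1@2:L]
Beat 1 (R): throw ball2 h=4 -> lands@5:R; in-air after throw: [b1@2:L b2@5:R]
Beat 2 (L): throw ball1 h=5 -> lands@7:R; in-air after throw: [b2@5:R b1@7:R]
Beat 3 (R): throw ball3 h=5 -> lands@8:L; in-air after throw: [b2@5:R b1@7:R b3@8:L]
Beat 4 (L): throw ball4 h=2 -> lands@6:L; in-air after throw: [b2@5:R b4@6:L b1@7:R b3@8:L]
Beat 5 (R): throw ball2 h=4 -> lands@9:R; in-air after throw: [b4@6:L b1@7:R b3@8:L b2@9:R]
Beat 6 (L): throw ball4 h=5 -> lands@11:R; in-air after throw: [b1@7:R b3@8:L b2@9:R b4@11:R]
Beat 7 (R): throw ball1 h=5 -> lands@12:L; in-air after throw: [b3@8:L b2@9:R b4@11:R b1@12:L]
Beat 8 (L): throw ball3 h=2 -> lands@10:L; in-air after throw: [b2@9:R b3@10:L b4@11:R b1@12:L]
Beat 9 (R): throw ball2 h=4 -> lands@13:R; in-air after throw: [b3@10:L b4@11:R b1@12:L b2@13:R]
Beat 10 (L): throw ball3 h=5 -> lands@15:R; in-air after throw: [b4@11:R b1@12:L b2@13:R b3@15:R]
Beat 11 (R): throw ball4 h=5 -> lands@16:L; in-air after throw: [b1@12:L b2@13:R b3@15:R b4@16:L]
Ball 4: thrown@4 h=2 -> first land @6; rethrown@6 h=5 -> second land @11

Answer: 6 11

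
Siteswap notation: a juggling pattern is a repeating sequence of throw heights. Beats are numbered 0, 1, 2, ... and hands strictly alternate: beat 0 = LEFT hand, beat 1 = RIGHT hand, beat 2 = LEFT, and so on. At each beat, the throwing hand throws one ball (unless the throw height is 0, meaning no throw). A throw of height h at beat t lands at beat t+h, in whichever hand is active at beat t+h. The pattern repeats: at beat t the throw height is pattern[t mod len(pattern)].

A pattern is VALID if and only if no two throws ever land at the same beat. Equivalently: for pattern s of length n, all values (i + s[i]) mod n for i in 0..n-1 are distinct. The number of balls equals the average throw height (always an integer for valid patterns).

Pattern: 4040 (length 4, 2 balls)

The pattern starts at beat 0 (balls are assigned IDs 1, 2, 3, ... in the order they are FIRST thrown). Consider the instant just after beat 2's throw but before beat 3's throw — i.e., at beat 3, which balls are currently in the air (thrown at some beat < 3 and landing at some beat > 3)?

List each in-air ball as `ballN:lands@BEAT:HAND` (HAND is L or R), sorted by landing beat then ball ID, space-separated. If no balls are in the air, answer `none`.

Answer: ball1:lands@4:L ball2:lands@6:L

Derivation:
Beat 0 (L): throw ball1 h=4 -> lands@4:L; in-air after throw: [b1@4:L]
Beat 2 (L): throw ball2 h=4 -> lands@6:L; in-air after throw: [b1@4:L b2@6:L]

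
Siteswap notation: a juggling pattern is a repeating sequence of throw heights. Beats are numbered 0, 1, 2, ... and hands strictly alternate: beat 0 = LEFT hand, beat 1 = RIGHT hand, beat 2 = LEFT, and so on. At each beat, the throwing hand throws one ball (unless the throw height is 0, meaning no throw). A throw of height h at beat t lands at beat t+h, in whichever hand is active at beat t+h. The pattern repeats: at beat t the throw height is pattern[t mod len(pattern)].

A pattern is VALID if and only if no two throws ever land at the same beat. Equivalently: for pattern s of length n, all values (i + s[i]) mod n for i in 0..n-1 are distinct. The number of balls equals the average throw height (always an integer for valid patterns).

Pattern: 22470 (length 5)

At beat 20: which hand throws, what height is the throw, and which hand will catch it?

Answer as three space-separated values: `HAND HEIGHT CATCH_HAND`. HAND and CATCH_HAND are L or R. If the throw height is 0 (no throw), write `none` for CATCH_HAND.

Beat 20: 20 mod 2 = 0, so hand = L
Throw height = pattern[20 mod 5] = pattern[0] = 2
Lands at beat 20+2=22, 22 mod 2 = 0, so catch hand = L

Answer: L 2 L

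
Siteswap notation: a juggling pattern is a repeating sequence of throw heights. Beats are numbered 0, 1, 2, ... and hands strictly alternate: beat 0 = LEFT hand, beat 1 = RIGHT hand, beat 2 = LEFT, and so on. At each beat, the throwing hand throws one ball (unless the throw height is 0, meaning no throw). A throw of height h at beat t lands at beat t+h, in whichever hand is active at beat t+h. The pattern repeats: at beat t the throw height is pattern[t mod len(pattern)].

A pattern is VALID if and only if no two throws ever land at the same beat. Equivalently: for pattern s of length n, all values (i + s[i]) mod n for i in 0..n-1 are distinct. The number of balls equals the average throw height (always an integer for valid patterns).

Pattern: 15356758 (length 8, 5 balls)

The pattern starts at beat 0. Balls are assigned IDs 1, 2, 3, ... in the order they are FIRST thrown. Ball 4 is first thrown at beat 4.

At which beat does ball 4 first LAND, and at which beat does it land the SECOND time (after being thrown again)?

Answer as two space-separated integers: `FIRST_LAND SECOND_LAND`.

Answer: 10 13

Derivation:
Beat 0 (L): throw ball1 h=1 -> lands@1:R; in-air after throw: [b1@1:R]
Beat 1 (R): throw ball1 h=5 -> lands@6:L; in-air after throw: [b1@6:L]
Beat 2 (L): throw ball2 h=3 -> lands@5:R; in-air after throw: [b2@5:R b1@6:L]
Beat 3 (R): throw ball3 h=5 -> lands@8:L; in-air after throw: [b2@5:R b1@6:L b3@8:L]
Beat 4 (L): throw ball4 h=6 -> lands@10:L; in-air after throw: [b2@5:R b1@6:L b3@8:L b4@10:L]
Beat 5 (R): throw ball2 h=7 -> lands@12:L; in-air after throw: [b1@6:L b3@8:L b4@10:L b2@12:L]
Beat 6 (L): throw ball1 h=5 -> lands@11:R; in-air after throw: [b3@8:L b4@10:L b1@11:R b2@12:L]
Beat 7 (R): throw ball5 h=8 -> lands@15:R; in-air after throw: [b3@8:L b4@10:L b1@11:R b2@12:L b5@15:R]
Beat 8 (L): throw ball3 h=1 -> lands@9:R; in-air after throw: [b3@9:R b4@10:L b1@11:R b2@12:L b5@15:R]
Beat 9 (R): throw ball3 h=5 -> lands@14:L; in-air after throw: [b4@10:L b1@11:R b2@12:L b3@14:L b5@15:R]
Beat 10 (L): throw ball4 h=3 -> lands@13:R; in-air after throw: [b1@11:R b2@12:L b4@13:R b3@14:L b5@15:R]
Beat 11 (R): throw ball1 h=5 -> lands@16:L; in-air after throw: [b2@12:L b4@13:R b3@14:L b5@15:R b1@16:L]
Beat 12 (L): throw ball2 h=6 -> lands@18:L; in-air after throw: [b4@13:R b3@14:L b5@15:R b1@16:L b2@18:L]
Beat 13 (R): throw ball4 h=7 -> lands@20:L; in-air after throw: [b3@14:L b5@15:R b1@16:L b2@18:L b4@20:L]
Ball 4: thrown@4 h=6 -> first land @10; rethrown@10 h=3 -> second land @13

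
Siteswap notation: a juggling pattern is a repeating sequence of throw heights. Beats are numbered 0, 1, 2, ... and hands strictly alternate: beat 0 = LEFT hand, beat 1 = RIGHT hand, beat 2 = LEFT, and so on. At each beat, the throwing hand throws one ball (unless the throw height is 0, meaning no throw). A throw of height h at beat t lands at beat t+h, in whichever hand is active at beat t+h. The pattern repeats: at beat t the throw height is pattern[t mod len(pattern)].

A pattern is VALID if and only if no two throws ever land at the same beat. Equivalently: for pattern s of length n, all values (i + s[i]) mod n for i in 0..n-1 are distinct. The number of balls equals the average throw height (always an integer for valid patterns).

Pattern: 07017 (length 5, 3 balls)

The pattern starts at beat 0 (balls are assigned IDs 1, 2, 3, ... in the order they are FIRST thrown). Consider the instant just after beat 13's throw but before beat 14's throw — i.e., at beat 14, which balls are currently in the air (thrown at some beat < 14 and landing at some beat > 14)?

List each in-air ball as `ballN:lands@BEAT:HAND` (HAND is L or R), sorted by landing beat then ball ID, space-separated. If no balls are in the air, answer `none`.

Beat 1 (R): throw ball1 h=7 -> lands@8:L; in-air after throw: [b1@8:L]
Beat 3 (R): throw ball2 h=1 -> lands@4:L; in-air after throw: [b2@4:L b1@8:L]
Beat 4 (L): throw ball2 h=7 -> lands@11:R; in-air after throw: [b1@8:L b2@11:R]
Beat 6 (L): throw ball3 h=7 -> lands@13:R; in-air after throw: [b1@8:L b2@11:R b3@13:R]
Beat 8 (L): throw ball1 h=1 -> lands@9:R; in-air after throw: [b1@9:R b2@11:R b3@13:R]
Beat 9 (R): throw ball1 h=7 -> lands@16:L; in-air after throw: [b2@11:R b3@13:R b1@16:L]
Beat 11 (R): throw ball2 h=7 -> lands@18:L; in-air after throw: [b3@13:R b1@16:L b2@18:L]
Beat 13 (R): throw ball3 h=1 -> lands@14:L; in-air after throw: [b3@14:L b1@16:L b2@18:L]
Beat 14 (L): throw ball3 h=7 -> lands@21:R; in-air after throw: [b1@16:L b2@18:L b3@21:R]

Answer: ball1:lands@16:L ball2:lands@18:L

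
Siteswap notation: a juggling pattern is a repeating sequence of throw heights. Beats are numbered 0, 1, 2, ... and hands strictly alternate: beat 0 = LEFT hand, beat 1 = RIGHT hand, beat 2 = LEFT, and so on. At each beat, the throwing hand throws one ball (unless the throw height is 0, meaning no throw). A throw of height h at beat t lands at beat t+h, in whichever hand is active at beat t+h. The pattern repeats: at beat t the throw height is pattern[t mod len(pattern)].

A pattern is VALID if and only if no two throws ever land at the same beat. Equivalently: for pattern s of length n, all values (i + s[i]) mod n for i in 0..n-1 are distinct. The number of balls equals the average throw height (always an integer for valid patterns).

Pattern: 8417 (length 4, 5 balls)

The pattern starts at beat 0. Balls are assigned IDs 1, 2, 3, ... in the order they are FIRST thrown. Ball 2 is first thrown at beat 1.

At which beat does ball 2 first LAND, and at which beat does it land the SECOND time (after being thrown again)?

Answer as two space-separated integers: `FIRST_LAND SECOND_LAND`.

Answer: 5 9

Derivation:
Beat 0 (L): throw ball1 h=8 -> lands@8:L; in-air after throw: [b1@8:L]
Beat 1 (R): throw ball2 h=4 -> lands@5:R; in-air after throw: [b2@5:R b1@8:L]
Beat 2 (L): throw ball3 h=1 -> lands@3:R; in-air after throw: [b3@3:R b2@5:R b1@8:L]
Beat 3 (R): throw ball3 h=7 -> lands@10:L; in-air after throw: [b2@5:R b1@8:L b3@10:L]
Beat 4 (L): throw ball4 h=8 -> lands@12:L; in-air after throw: [b2@5:R b1@8:L b3@10:L b4@12:L]
Beat 5 (R): throw ball2 h=4 -> lands@9:R; in-air after throw: [b1@8:L b2@9:R b3@10:L b4@12:L]
Beat 6 (L): throw ball5 h=1 -> lands@7:R; in-air after throw: [b5@7:R b1@8:L b2@9:R b3@10:L b4@12:L]
Beat 7 (R): throw ball5 h=7 -> lands@14:L; in-air after throw: [b1@8:L b2@9:R b3@10:L b4@12:L b5@14:L]
Beat 8 (L): throw ball1 h=8 -> lands@16:L; in-air after throw: [b2@9:R b3@10:L b4@12:L b5@14:L b1@16:L]
Beat 9 (R): throw ball2 h=4 -> lands@13:R; in-air after throw: [b3@10:L b4@12:L b2@13:R b5@14:L b1@16:L]
Ball 2: thrown@1 h=4 -> first land @5; rethrown@5 h=4 -> second land @9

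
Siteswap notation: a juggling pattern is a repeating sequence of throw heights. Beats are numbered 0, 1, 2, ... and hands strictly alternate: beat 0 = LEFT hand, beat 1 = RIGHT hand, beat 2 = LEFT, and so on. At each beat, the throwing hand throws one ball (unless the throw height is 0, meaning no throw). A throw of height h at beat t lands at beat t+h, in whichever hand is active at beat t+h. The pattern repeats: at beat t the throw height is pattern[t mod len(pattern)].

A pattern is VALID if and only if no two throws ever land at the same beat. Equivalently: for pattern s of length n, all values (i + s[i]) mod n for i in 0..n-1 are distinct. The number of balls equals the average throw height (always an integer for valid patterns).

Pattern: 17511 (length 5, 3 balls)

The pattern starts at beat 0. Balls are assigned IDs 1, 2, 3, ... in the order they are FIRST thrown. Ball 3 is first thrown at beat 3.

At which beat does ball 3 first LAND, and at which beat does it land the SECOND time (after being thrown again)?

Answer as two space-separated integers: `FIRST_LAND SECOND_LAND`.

Beat 0 (L): throw ball1 h=1 -> lands@1:R; in-air after throw: [b1@1:R]
Beat 1 (R): throw ball1 h=7 -> lands@8:L; in-air after throw: [b1@8:L]
Beat 2 (L): throw ball2 h=5 -> lands@7:R; in-air after throw: [b2@7:R b1@8:L]
Beat 3 (R): throw ball3 h=1 -> lands@4:L; in-air after throw: [b3@4:L b2@7:R b1@8:L]
Beat 4 (L): throw ball3 h=1 -> lands@5:R; in-air after throw: [b3@5:R b2@7:R b1@8:L]
Beat 5 (R): throw ball3 h=1 -> lands@6:L; in-air after throw: [b3@6:L b2@7:R b1@8:L]
Ball 3: thrown@3 h=1 -> first land @4; rethrown@4 h=1 -> second land @5

Answer: 4 5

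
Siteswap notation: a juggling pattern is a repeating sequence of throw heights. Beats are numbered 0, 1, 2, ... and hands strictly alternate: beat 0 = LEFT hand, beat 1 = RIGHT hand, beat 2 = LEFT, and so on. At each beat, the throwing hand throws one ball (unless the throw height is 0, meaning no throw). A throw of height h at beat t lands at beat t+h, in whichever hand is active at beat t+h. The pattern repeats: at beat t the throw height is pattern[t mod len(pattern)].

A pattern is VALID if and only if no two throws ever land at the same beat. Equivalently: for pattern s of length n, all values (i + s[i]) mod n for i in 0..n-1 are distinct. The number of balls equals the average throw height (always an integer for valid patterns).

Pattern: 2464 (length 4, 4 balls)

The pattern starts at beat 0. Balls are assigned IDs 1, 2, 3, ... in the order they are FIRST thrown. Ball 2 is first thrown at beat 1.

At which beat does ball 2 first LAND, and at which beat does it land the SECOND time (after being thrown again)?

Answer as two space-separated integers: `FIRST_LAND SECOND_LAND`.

Beat 0 (L): throw ball1 h=2 -> lands@2:L; in-air after throw: [b1@2:L]
Beat 1 (R): throw ball2 h=4 -> lands@5:R; in-air after throw: [b1@2:L b2@5:R]
Beat 2 (L): throw ball1 h=6 -> lands@8:L; in-air after throw: [b2@5:R b1@8:L]
Beat 3 (R): throw ball3 h=4 -> lands@7:R; in-air after throw: [b2@5:R b3@7:R b1@8:L]
Beat 4 (L): throw ball4 h=2 -> lands@6:L; in-air after throw: [b2@5:R b4@6:L b3@7:R b1@8:L]
Beat 5 (R): throw ball2 h=4 -> lands@9:R; in-air after throw: [b4@6:L b3@7:R b1@8:L b2@9:R]
Beat 6 (L): throw ball4 h=6 -> lands@12:L; in-air after throw: [b3@7:R b1@8:L b2@9:R b4@12:L]
Beat 7 (R): throw ball3 h=4 -> lands@11:R; in-air after throw: [b1@8:L b2@9:R b3@11:R b4@12:L]
Beat 8 (L): throw ball1 h=2 -> lands@10:L; in-air after throw: [b2@9:R b1@10:L b3@11:R b4@12:L]
Beat 9 (R): throw ball2 h=4 -> lands@13:R; in-air after throw: [b1@10:L b3@11:R b4@12:L b2@13:R]
Ball 2: thrown@1 h=4 -> first land @5; rethrown@5 h=4 -> second land @9

Answer: 5 9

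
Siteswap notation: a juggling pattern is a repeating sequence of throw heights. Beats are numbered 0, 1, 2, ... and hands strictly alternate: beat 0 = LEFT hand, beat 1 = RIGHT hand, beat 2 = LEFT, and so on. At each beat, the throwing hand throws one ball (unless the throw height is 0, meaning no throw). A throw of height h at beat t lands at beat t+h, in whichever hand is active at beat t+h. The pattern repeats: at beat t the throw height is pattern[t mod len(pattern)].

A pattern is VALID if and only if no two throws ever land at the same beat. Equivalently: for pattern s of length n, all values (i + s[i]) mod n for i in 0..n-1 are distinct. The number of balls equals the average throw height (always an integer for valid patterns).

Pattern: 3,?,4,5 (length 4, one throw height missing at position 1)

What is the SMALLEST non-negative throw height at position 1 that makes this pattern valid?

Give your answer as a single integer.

i=0: (0 + 3) mod 4 = 3
i=1: s[i]=? (unknown)
i=2: (2 + 4) mod 4 = 2
i=3: (3 + 5) mod 4 = 0
Known residues: [0, 2, 3]; need a permutation of 0..3, so missing residue r = 1
Need (1 + s) mod 4 = 1; smallest s = (1 - 1) mod 4 = 0

Answer: 0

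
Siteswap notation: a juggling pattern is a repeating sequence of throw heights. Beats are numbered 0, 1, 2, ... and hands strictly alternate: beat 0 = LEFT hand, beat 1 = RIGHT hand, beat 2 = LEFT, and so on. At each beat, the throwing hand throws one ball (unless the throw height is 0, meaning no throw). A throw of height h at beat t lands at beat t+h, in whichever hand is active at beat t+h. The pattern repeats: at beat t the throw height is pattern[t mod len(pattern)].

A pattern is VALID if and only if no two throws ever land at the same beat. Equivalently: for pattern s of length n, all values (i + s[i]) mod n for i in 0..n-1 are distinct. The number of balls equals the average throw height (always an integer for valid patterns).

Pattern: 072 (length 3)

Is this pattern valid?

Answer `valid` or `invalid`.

Answer: valid

Derivation:
i=0: (i + s[i]) mod n = (0 + 0) mod 3 = 0
i=1: (i + s[i]) mod n = (1 + 7) mod 3 = 2
i=2: (i + s[i]) mod n = (2 + 2) mod 3 = 1
Residues: [0, 2, 1], distinct: True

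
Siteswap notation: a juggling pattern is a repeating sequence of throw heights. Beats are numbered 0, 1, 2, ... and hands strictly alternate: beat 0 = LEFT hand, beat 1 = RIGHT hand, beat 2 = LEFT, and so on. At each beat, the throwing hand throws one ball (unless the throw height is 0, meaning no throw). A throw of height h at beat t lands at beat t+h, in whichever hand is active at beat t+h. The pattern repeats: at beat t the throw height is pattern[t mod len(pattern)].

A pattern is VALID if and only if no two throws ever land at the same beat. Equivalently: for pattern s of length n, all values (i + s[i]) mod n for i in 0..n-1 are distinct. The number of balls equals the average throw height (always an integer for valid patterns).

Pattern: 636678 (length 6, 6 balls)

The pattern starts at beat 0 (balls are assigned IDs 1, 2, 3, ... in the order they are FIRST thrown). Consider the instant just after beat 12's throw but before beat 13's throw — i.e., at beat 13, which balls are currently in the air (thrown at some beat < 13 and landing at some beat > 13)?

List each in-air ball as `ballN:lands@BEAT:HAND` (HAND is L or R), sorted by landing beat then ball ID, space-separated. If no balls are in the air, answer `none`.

Answer: ball3:lands@14:L ball4:lands@15:R ball6:lands@17:R ball1:lands@18:L ball2:lands@19:R

Derivation:
Beat 0 (L): throw ball1 h=6 -> lands@6:L; in-air after throw: [b1@6:L]
Beat 1 (R): throw ball2 h=3 -> lands@4:L; in-air after throw: [b2@4:L b1@6:L]
Beat 2 (L): throw ball3 h=6 -> lands@8:L; in-air after throw: [b2@4:L b1@6:L b3@8:L]
Beat 3 (R): throw ball4 h=6 -> lands@9:R; in-air after throw: [b2@4:L b1@6:L b3@8:L b4@9:R]
Beat 4 (L): throw ball2 h=7 -> lands@11:R; in-air after throw: [b1@6:L b3@8:L b4@9:R b2@11:R]
Beat 5 (R): throw ball5 h=8 -> lands@13:R; in-air after throw: [b1@6:L b3@8:L b4@9:R b2@11:R b5@13:R]
Beat 6 (L): throw ball1 h=6 -> lands@12:L; in-air after throw: [b3@8:L b4@9:R b2@11:R b1@12:L b5@13:R]
Beat 7 (R): throw ball6 h=3 -> lands@10:L; in-air after throw: [b3@8:L b4@9:R b6@10:L b2@11:R b1@12:L b5@13:R]
Beat 8 (L): throw ball3 h=6 -> lands@14:L; in-air after throw: [b4@9:R b6@10:L b2@11:R b1@12:L b5@13:R b3@14:L]
Beat 9 (R): throw ball4 h=6 -> lands@15:R; in-air after throw: [b6@10:L b2@11:R b1@12:L b5@13:R b3@14:L b4@15:R]
Beat 10 (L): throw ball6 h=7 -> lands@17:R; in-air after throw: [b2@11:R b1@12:L b5@13:R b3@14:L b4@15:R b6@17:R]
Beat 11 (R): throw ball2 h=8 -> lands@19:R; in-air after throw: [b1@12:L b5@13:R b3@14:L b4@15:R b6@17:R b2@19:R]
Beat 12 (L): throw ball1 h=6 -> lands@18:L; in-air after throw: [b5@13:R b3@14:L b4@15:R b6@17:R b1@18:L b2@19:R]
Beat 13 (R): throw ball5 h=3 -> lands@16:L; in-air after throw: [b3@14:L b4@15:R b5@16:L b6@17:R b1@18:L b2@19:R]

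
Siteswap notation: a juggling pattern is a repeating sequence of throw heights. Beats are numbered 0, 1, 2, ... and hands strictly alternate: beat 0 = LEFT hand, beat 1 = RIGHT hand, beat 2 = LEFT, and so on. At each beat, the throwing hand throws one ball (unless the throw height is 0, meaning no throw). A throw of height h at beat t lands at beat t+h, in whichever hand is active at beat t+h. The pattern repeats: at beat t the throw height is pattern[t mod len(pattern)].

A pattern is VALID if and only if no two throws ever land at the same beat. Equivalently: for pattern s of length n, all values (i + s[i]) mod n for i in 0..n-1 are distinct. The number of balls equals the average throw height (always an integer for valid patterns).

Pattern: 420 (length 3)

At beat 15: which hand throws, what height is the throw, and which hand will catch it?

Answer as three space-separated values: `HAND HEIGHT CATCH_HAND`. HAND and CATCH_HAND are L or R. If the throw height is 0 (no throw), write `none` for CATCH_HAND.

Beat 15: 15 mod 2 = 1, so hand = R
Throw height = pattern[15 mod 3] = pattern[0] = 4
Lands at beat 15+4=19, 19 mod 2 = 1, so catch hand = R

Answer: R 4 R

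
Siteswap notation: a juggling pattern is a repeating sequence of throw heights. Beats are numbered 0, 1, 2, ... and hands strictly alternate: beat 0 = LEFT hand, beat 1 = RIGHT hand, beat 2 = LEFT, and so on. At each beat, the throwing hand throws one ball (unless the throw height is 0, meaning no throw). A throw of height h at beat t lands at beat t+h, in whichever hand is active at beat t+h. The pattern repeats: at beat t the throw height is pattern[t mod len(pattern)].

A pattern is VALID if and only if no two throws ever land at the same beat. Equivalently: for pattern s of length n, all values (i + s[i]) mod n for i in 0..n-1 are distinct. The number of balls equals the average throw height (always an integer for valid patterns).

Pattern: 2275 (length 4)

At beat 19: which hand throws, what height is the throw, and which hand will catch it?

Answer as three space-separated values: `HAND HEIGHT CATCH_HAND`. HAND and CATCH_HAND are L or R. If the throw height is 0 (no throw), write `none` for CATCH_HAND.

Answer: R 5 L

Derivation:
Beat 19: 19 mod 2 = 1, so hand = R
Throw height = pattern[19 mod 4] = pattern[3] = 5
Lands at beat 19+5=24, 24 mod 2 = 0, so catch hand = L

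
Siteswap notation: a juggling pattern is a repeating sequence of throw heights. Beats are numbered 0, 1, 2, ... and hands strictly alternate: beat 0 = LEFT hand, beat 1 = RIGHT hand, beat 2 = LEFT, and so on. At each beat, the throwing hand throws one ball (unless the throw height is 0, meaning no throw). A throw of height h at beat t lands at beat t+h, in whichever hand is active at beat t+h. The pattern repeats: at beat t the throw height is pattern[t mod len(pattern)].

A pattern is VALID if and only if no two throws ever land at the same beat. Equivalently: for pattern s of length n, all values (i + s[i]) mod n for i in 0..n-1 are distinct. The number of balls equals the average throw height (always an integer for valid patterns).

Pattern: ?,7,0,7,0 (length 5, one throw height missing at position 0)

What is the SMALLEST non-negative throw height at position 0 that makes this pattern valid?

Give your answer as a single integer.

Answer: 1

Derivation:
i=0: s[i]=? (unknown)
i=1: (1 + 7) mod 5 = 3
i=2: (2 + 0) mod 5 = 2
i=3: (3 + 7) mod 5 = 0
i=4: (4 + 0) mod 5 = 4
Known residues: [0, 2, 3, 4]; need a permutation of 0..4, so missing residue r = 1
Need (0 + s) mod 5 = 1; smallest s = (1 - 0) mod 5 = 1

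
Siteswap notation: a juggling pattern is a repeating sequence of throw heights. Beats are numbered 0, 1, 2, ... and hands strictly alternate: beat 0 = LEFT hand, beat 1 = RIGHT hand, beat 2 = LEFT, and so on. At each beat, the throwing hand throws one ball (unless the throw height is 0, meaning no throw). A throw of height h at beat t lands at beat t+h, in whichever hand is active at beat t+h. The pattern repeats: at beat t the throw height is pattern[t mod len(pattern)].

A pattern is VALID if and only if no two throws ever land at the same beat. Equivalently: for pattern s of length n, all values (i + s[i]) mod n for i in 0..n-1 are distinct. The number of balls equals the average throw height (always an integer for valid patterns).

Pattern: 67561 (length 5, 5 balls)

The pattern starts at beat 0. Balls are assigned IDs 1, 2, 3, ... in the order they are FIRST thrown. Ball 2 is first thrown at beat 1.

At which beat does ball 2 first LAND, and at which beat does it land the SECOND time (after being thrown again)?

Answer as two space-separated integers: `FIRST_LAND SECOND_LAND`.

Answer: 8 14

Derivation:
Beat 0 (L): throw ball1 h=6 -> lands@6:L; in-air after throw: [b1@6:L]
Beat 1 (R): throw ball2 h=7 -> lands@8:L; in-air after throw: [b1@6:L b2@8:L]
Beat 2 (L): throw ball3 h=5 -> lands@7:R; in-air after throw: [b1@6:L b3@7:R b2@8:L]
Beat 3 (R): throw ball4 h=6 -> lands@9:R; in-air after throw: [b1@6:L b3@7:R b2@8:L b4@9:R]
Beat 4 (L): throw ball5 h=1 -> lands@5:R; in-air after throw: [b5@5:R b1@6:L b3@7:R b2@8:L b4@9:R]
Beat 5 (R): throw ball5 h=6 -> lands@11:R; in-air after throw: [b1@6:L b3@7:R b2@8:L b4@9:R b5@11:R]
Beat 6 (L): throw ball1 h=7 -> lands@13:R; in-air after throw: [b3@7:R b2@8:L b4@9:R b5@11:R b1@13:R]
Beat 7 (R): throw ball3 h=5 -> lands@12:L; in-air after throw: [b2@8:L b4@9:R b5@11:R b3@12:L b1@13:R]
Beat 8 (L): throw ball2 h=6 -> lands@14:L; in-air after throw: [b4@9:R b5@11:R b3@12:L b1@13:R b2@14:L]
Beat 9 (R): throw ball4 h=1 -> lands@10:L; in-air after throw: [b4@10:L b5@11:R b3@12:L b1@13:R b2@14:L]
Beat 10 (L): throw ball4 h=6 -> lands@16:L; in-air after throw: [b5@11:R b3@12:L b1@13:R b2@14:L b4@16:L]
Beat 11 (R): throw ball5 h=7 -> lands@18:L; in-air after throw: [b3@12:L b1@13:R b2@14:L b4@16:L b5@18:L]
Beat 12 (L): throw ball3 h=5 -> lands@17:R; in-air after throw: [b1@13:R b2@14:L b4@16:L b3@17:R b5@18:L]
Beat 13 (R): throw ball1 h=6 -> lands@19:R; in-air after throw: [b2@14:L b4@16:L b3@17:R b5@18:L b1@19:R]
Beat 14 (L): throw ball2 h=1 -> lands@15:R; in-air after throw: [b2@15:R b4@16:L b3@17:R b5@18:L b1@19:R]
Ball 2: thrown@1 h=7 -> first land @8; rethrown@8 h=6 -> second land @14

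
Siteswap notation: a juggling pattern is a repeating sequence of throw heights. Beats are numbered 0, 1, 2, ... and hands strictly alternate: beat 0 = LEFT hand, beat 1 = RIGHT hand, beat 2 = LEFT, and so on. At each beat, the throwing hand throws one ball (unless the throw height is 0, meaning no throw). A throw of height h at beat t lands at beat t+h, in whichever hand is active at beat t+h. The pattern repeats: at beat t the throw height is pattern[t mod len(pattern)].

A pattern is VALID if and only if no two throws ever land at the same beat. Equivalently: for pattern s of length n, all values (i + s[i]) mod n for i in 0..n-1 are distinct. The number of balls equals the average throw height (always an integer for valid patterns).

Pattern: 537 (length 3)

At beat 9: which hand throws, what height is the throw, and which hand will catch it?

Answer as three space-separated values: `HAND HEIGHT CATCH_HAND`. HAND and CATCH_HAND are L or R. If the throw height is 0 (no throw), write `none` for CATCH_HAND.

Answer: R 5 L

Derivation:
Beat 9: 9 mod 2 = 1, so hand = R
Throw height = pattern[9 mod 3] = pattern[0] = 5
Lands at beat 9+5=14, 14 mod 2 = 0, so catch hand = L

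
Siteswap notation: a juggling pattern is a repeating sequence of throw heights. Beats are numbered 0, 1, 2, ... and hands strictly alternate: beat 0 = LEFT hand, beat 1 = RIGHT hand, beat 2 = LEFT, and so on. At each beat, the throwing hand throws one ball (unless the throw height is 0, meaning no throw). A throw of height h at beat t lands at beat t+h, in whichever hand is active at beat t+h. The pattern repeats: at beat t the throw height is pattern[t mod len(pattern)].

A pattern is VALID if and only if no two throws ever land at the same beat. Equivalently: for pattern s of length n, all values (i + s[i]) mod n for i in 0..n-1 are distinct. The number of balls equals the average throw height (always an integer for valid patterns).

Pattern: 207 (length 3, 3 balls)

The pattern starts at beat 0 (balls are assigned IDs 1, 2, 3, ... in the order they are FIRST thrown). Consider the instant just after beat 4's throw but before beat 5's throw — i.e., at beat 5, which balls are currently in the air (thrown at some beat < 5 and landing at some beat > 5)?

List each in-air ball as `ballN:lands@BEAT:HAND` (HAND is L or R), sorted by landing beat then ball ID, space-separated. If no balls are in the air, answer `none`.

Answer: ball1:lands@9:R

Derivation:
Beat 0 (L): throw ball1 h=2 -> lands@2:L; in-air after throw: [b1@2:L]
Beat 2 (L): throw ball1 h=7 -> lands@9:R; in-air after throw: [b1@9:R]
Beat 3 (R): throw ball2 h=2 -> lands@5:R; in-air after throw: [b2@5:R b1@9:R]
Beat 5 (R): throw ball2 h=7 -> lands@12:L; in-air after throw: [b1@9:R b2@12:L]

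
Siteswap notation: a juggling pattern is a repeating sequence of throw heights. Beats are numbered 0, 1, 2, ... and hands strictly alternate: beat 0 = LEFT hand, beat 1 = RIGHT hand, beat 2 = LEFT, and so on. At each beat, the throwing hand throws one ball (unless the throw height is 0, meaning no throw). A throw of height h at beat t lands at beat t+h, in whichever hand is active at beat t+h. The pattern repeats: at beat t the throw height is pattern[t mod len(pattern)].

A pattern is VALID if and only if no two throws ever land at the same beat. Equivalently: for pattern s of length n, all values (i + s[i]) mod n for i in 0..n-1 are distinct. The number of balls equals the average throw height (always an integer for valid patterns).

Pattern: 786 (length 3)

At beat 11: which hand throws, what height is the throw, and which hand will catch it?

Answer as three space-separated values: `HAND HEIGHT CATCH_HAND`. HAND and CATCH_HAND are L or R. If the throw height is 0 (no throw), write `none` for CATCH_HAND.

Beat 11: 11 mod 2 = 1, so hand = R
Throw height = pattern[11 mod 3] = pattern[2] = 6
Lands at beat 11+6=17, 17 mod 2 = 1, so catch hand = R

Answer: R 6 R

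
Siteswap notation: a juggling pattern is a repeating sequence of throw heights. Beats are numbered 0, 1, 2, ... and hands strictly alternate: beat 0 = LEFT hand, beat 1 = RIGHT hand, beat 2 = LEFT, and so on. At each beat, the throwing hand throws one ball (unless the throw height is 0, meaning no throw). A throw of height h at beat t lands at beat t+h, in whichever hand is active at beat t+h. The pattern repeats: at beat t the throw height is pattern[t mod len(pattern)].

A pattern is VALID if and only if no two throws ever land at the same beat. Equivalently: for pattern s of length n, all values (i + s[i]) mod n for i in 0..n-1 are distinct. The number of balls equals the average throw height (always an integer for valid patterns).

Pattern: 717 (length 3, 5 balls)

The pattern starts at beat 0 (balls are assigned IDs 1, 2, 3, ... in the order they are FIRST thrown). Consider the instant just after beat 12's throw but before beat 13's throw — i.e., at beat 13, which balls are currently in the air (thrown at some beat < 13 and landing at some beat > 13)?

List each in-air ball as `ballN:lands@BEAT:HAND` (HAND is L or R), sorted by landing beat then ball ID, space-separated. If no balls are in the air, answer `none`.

Beat 0 (L): throw ball1 h=7 -> lands@7:R; in-air after throw: [b1@7:R]
Beat 1 (R): throw ball2 h=1 -> lands@2:L; in-air after throw: [b2@2:L b1@7:R]
Beat 2 (L): throw ball2 h=7 -> lands@9:R; in-air after throw: [b1@7:R b2@9:R]
Beat 3 (R): throw ball3 h=7 -> lands@10:L; in-air after throw: [b1@7:R b2@9:R b3@10:L]
Beat 4 (L): throw ball4 h=1 -> lands@5:R; in-air after throw: [b4@5:R b1@7:R b2@9:R b3@10:L]
Beat 5 (R): throw ball4 h=7 -> lands@12:L; in-air after throw: [b1@7:R b2@9:R b3@10:L b4@12:L]
Beat 6 (L): throw ball5 h=7 -> lands@13:R; in-air after throw: [b1@7:R b2@9:R b3@10:L b4@12:L b5@13:R]
Beat 7 (R): throw ball1 h=1 -> lands@8:L; in-air after throw: [b1@8:L b2@9:R b3@10:L b4@12:L b5@13:R]
Beat 8 (L): throw ball1 h=7 -> lands@15:R; in-air after throw: [b2@9:R b3@10:L b4@12:L b5@13:R b1@15:R]
Beat 9 (R): throw ball2 h=7 -> lands@16:L; in-air after throw: [b3@10:L b4@12:L b5@13:R b1@15:R b2@16:L]
Beat 10 (L): throw ball3 h=1 -> lands@11:R; in-air after throw: [b3@11:R b4@12:L b5@13:R b1@15:R b2@16:L]
Beat 11 (R): throw ball3 h=7 -> lands@18:L; in-air after throw: [b4@12:L b5@13:R b1@15:R b2@16:L b3@18:L]
Beat 12 (L): throw ball4 h=7 -> lands@19:R; in-air after throw: [b5@13:R b1@15:R b2@16:L b3@18:L b4@19:R]
Beat 13 (R): throw ball5 h=1 -> lands@14:L; in-air after throw: [b5@14:L b1@15:R b2@16:L b3@18:L b4@19:R]

Answer: ball1:lands@15:R ball2:lands@16:L ball3:lands@18:L ball4:lands@19:R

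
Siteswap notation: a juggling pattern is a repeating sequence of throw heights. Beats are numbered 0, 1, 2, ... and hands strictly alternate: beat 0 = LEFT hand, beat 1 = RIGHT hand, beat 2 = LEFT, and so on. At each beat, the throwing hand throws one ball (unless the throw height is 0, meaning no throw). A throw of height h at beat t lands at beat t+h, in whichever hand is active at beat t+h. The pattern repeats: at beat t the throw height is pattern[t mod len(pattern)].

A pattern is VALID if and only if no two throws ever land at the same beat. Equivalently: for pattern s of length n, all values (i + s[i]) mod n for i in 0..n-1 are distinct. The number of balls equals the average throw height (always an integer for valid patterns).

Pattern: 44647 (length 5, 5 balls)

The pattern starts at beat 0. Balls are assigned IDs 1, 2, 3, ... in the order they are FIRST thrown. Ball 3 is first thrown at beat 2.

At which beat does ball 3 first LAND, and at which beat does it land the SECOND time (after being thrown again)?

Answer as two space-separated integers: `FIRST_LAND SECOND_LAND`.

Answer: 8 12

Derivation:
Beat 0 (L): throw ball1 h=4 -> lands@4:L; in-air after throw: [b1@4:L]
Beat 1 (R): throw ball2 h=4 -> lands@5:R; in-air after throw: [b1@4:L b2@5:R]
Beat 2 (L): throw ball3 h=6 -> lands@8:L; in-air after throw: [b1@4:L b2@5:R b3@8:L]
Beat 3 (R): throw ball4 h=4 -> lands@7:R; in-air after throw: [b1@4:L b2@5:R b4@7:R b3@8:L]
Beat 4 (L): throw ball1 h=7 -> lands@11:R; in-air after throw: [b2@5:R b4@7:R b3@8:L b1@11:R]
Beat 5 (R): throw ball2 h=4 -> lands@9:R; in-air after throw: [b4@7:R b3@8:L b2@9:R b1@11:R]
Beat 6 (L): throw ball5 h=4 -> lands@10:L; in-air after throw: [b4@7:R b3@8:L b2@9:R b5@10:L b1@11:R]
Beat 7 (R): throw ball4 h=6 -> lands@13:R; in-air after throw: [b3@8:L b2@9:R b5@10:L b1@11:R b4@13:R]
Beat 8 (L): throw ball3 h=4 -> lands@12:L; in-air after throw: [b2@9:R b5@10:L b1@11:R b3@12:L b4@13:R]
Beat 9 (R): throw ball2 h=7 -> lands@16:L; in-air after throw: [b5@10:L b1@11:R b3@12:L b4@13:R b2@16:L]
Beat 10 (L): throw ball5 h=4 -> lands@14:L; in-air after throw: [b1@11:R b3@12:L b4@13:R b5@14:L b2@16:L]
Beat 11 (R): throw ball1 h=4 -> lands@15:R; in-air after throw: [b3@12:L b4@13:R b5@14:L b1@15:R b2@16:L]
Beat 12 (L): throw ball3 h=6 -> lands@18:L; in-air after throw: [b4@13:R b5@14:L b1@15:R b2@16:L b3@18:L]
Ball 3: thrown@2 h=6 -> first land @8; rethrown@8 h=4 -> second land @12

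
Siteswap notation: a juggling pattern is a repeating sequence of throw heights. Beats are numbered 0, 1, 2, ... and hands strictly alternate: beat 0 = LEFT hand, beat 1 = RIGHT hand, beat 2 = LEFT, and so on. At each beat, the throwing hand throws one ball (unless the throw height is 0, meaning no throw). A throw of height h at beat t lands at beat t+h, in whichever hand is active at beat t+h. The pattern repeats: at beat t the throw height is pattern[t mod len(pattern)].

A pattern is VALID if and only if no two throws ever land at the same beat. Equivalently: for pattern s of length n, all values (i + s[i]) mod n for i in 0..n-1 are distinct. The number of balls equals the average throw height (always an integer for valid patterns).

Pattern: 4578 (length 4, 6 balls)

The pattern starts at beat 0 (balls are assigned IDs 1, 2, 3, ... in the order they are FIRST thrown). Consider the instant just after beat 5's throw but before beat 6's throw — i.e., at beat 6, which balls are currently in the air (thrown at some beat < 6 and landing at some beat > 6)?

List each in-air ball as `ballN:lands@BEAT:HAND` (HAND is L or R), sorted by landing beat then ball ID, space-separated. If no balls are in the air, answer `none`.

Beat 0 (L): throw ball1 h=4 -> lands@4:L; in-air after throw: [b1@4:L]
Beat 1 (R): throw ball2 h=5 -> lands@6:L; in-air after throw: [b1@4:L b2@6:L]
Beat 2 (L): throw ball3 h=7 -> lands@9:R; in-air after throw: [b1@4:L b2@6:L b3@9:R]
Beat 3 (R): throw ball4 h=8 -> lands@11:R; in-air after throw: [b1@4:L b2@6:L b3@9:R b4@11:R]
Beat 4 (L): throw ball1 h=4 -> lands@8:L; in-air after throw: [b2@6:L b1@8:L b3@9:R b4@11:R]
Beat 5 (R): throw ball5 h=5 -> lands@10:L; in-air after throw: [b2@6:L b1@8:L b3@9:R b5@10:L b4@11:R]
Beat 6 (L): throw ball2 h=7 -> lands@13:R; in-air after throw: [b1@8:L b3@9:R b5@10:L b4@11:R b2@13:R]

Answer: ball1:lands@8:L ball3:lands@9:R ball5:lands@10:L ball4:lands@11:R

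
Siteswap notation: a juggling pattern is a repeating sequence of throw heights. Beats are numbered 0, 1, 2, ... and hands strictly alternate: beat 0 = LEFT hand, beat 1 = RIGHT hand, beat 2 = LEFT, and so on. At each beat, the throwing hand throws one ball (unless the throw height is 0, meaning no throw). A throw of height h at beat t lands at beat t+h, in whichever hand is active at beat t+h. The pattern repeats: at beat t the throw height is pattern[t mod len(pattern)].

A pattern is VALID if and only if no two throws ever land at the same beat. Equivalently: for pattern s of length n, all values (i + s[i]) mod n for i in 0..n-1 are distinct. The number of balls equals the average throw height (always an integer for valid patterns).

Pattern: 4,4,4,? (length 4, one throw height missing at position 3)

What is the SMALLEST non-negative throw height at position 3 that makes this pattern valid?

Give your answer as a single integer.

i=0: (0 + 4) mod 4 = 0
i=1: (1 + 4) mod 4 = 1
i=2: (2 + 4) mod 4 = 2
i=3: s[i]=? (unknown)
Known residues: [0, 1, 2]; need a permutation of 0..3, so missing residue r = 3
Need (3 + s) mod 4 = 3; smallest s = (3 - 3) mod 4 = 0

Answer: 0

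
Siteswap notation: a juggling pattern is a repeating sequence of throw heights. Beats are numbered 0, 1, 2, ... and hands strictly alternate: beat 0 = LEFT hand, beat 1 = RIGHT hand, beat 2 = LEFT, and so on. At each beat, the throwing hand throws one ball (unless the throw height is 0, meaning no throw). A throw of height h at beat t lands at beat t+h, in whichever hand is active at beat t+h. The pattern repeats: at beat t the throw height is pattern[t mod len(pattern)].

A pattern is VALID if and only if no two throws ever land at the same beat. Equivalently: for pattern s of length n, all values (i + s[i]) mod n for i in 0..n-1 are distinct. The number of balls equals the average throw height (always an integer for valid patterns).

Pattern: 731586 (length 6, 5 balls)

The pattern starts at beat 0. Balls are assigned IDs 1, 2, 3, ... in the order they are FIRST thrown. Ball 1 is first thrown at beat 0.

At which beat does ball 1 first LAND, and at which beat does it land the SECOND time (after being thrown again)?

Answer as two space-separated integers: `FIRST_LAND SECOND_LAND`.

Beat 0 (L): throw ball1 h=7 -> lands@7:R; in-air after throw: [b1@7:R]
Beat 1 (R): throw ball2 h=3 -> lands@4:L; in-air after throw: [b2@4:L b1@7:R]
Beat 2 (L): throw ball3 h=1 -> lands@3:R; in-air after throw: [b3@3:R b2@4:L b1@7:R]
Beat 3 (R): throw ball3 h=5 -> lands@8:L; in-air after throw: [b2@4:L b1@7:R b3@8:L]
Beat 4 (L): throw ball2 h=8 -> lands@12:L; in-air after throw: [b1@7:R b3@8:L b2@12:L]
Beat 5 (R): throw ball4 h=6 -> lands@11:R; in-air after throw: [b1@7:R b3@8:L b4@11:R b2@12:L]
Beat 6 (L): throw ball5 h=7 -> lands@13:R; in-air after throw: [b1@7:R b3@8:L b4@11:R b2@12:L b5@13:R]
Beat 7 (R): throw ball1 h=3 -> lands@10:L; in-air after throw: [b3@8:L b1@10:L b4@11:R b2@12:L b5@13:R]
Beat 8 (L): throw ball3 h=1 -> lands@9:R; in-air after throw: [b3@9:R b1@10:L b4@11:R b2@12:L b5@13:R]
Beat 9 (R): throw ball3 h=5 -> lands@14:L; in-air after throw: [b1@10:L b4@11:R b2@12:L b5@13:R b3@14:L]
Beat 10 (L): throw ball1 h=8 -> lands@18:L; in-air after throw: [b4@11:R b2@12:L b5@13:R b3@14:L b1@18:L]
Ball 1: thrown@0 h=7 -> first land @7; rethrown@7 h=3 -> second land @10

Answer: 7 10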